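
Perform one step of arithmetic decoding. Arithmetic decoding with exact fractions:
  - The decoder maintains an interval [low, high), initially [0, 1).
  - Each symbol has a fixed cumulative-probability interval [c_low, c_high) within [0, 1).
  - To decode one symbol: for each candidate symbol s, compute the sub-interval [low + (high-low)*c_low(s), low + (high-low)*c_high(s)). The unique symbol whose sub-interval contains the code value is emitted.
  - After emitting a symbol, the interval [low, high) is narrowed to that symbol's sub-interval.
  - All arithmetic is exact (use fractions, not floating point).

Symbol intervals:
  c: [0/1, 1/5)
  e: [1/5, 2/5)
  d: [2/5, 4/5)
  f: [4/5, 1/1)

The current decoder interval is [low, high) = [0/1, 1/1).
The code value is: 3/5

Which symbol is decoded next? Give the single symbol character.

Answer: d

Derivation:
Interval width = high − low = 1/1 − 0/1 = 1/1
Scaled code = (code − low) / width = (3/5 − 0/1) / 1/1 = 3/5
  c: [0/1, 1/5) 
  e: [1/5, 2/5) 
  d: [2/5, 4/5) ← scaled code falls here ✓
  f: [4/5, 1/1) 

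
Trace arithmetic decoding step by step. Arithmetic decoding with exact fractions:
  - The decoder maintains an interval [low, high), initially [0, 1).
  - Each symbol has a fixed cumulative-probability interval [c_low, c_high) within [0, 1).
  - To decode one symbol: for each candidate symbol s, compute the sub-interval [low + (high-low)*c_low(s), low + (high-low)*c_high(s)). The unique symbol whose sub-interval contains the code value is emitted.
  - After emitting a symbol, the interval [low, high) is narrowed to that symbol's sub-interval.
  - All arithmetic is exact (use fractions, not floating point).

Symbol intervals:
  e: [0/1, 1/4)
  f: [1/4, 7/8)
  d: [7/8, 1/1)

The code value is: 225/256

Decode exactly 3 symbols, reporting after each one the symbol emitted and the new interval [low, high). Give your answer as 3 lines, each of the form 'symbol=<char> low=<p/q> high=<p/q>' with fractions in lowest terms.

Answer: symbol=d low=7/8 high=1/1
symbol=e low=7/8 high=29/32
symbol=e low=7/8 high=113/128

Derivation:
Step 1: interval [0/1, 1/1), width = 1/1 - 0/1 = 1/1
  'e': [0/1 + 1/1*0/1, 0/1 + 1/1*1/4) = [0/1, 1/4)
  'f': [0/1 + 1/1*1/4, 0/1 + 1/1*7/8) = [1/4, 7/8)
  'd': [0/1 + 1/1*7/8, 0/1 + 1/1*1/1) = [7/8, 1/1) <- contains code 225/256
  emit 'd', narrow to [7/8, 1/1)
Step 2: interval [7/8, 1/1), width = 1/1 - 7/8 = 1/8
  'e': [7/8 + 1/8*0/1, 7/8 + 1/8*1/4) = [7/8, 29/32) <- contains code 225/256
  'f': [7/8 + 1/8*1/4, 7/8 + 1/8*7/8) = [29/32, 63/64)
  'd': [7/8 + 1/8*7/8, 7/8 + 1/8*1/1) = [63/64, 1/1)
  emit 'e', narrow to [7/8, 29/32)
Step 3: interval [7/8, 29/32), width = 29/32 - 7/8 = 1/32
  'e': [7/8 + 1/32*0/1, 7/8 + 1/32*1/4) = [7/8, 113/128) <- contains code 225/256
  'f': [7/8 + 1/32*1/4, 7/8 + 1/32*7/8) = [113/128, 231/256)
  'd': [7/8 + 1/32*7/8, 7/8 + 1/32*1/1) = [231/256, 29/32)
  emit 'e', narrow to [7/8, 113/128)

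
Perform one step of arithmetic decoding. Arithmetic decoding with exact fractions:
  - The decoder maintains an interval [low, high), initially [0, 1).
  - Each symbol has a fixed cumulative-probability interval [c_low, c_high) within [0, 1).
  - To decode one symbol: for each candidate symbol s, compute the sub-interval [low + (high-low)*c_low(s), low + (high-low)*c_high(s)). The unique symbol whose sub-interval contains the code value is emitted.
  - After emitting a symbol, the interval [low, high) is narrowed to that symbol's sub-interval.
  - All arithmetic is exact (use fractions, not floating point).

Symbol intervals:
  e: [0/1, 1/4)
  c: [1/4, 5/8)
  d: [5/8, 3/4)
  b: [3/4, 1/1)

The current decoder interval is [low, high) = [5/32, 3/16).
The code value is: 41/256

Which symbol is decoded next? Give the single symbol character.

Interval width = high − low = 3/16 − 5/32 = 1/32
Scaled code = (code − low) / width = (41/256 − 5/32) / 1/32 = 1/8
  e: [0/1, 1/4) ← scaled code falls here ✓
  c: [1/4, 5/8) 
  d: [5/8, 3/4) 
  b: [3/4, 1/1) 

Answer: e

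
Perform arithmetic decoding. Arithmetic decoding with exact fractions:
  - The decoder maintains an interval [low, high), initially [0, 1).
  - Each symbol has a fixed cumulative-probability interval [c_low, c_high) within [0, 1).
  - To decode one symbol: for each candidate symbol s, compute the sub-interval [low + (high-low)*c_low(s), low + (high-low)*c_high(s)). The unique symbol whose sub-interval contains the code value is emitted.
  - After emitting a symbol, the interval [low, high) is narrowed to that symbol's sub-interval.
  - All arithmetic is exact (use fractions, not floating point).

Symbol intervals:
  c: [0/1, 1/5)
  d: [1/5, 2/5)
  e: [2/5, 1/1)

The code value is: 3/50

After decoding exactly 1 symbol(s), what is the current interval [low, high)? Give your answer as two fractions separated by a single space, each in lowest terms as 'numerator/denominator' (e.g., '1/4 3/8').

Answer: 0/1 1/5

Derivation:
Step 1: interval [0/1, 1/1), width = 1/1 - 0/1 = 1/1
  'c': [0/1 + 1/1*0/1, 0/1 + 1/1*1/5) = [0/1, 1/5) <- contains code 3/50
  'd': [0/1 + 1/1*1/5, 0/1 + 1/1*2/5) = [1/5, 2/5)
  'e': [0/1 + 1/1*2/5, 0/1 + 1/1*1/1) = [2/5, 1/1)
  emit 'c', narrow to [0/1, 1/5)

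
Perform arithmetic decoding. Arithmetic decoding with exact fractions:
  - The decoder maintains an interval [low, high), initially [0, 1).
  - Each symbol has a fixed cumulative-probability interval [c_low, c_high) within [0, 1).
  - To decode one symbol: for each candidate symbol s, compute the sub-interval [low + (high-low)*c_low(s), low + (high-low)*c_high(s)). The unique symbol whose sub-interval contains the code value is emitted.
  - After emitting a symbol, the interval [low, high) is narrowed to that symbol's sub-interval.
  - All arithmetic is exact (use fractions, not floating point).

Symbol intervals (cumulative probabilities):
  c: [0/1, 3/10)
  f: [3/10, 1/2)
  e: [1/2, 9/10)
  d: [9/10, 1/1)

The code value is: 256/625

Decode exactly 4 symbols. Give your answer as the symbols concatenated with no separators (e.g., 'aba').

Step 1: interval [0/1, 1/1), width = 1/1 - 0/1 = 1/1
  'c': [0/1 + 1/1*0/1, 0/1 + 1/1*3/10) = [0/1, 3/10)
  'f': [0/1 + 1/1*3/10, 0/1 + 1/1*1/2) = [3/10, 1/2) <- contains code 256/625
  'e': [0/1 + 1/1*1/2, 0/1 + 1/1*9/10) = [1/2, 9/10)
  'd': [0/1 + 1/1*9/10, 0/1 + 1/1*1/1) = [9/10, 1/1)
  emit 'f', narrow to [3/10, 1/2)
Step 2: interval [3/10, 1/2), width = 1/2 - 3/10 = 1/5
  'c': [3/10 + 1/5*0/1, 3/10 + 1/5*3/10) = [3/10, 9/25)
  'f': [3/10 + 1/5*3/10, 3/10 + 1/5*1/2) = [9/25, 2/5)
  'e': [3/10 + 1/5*1/2, 3/10 + 1/5*9/10) = [2/5, 12/25) <- contains code 256/625
  'd': [3/10 + 1/5*9/10, 3/10 + 1/5*1/1) = [12/25, 1/2)
  emit 'e', narrow to [2/5, 12/25)
Step 3: interval [2/5, 12/25), width = 12/25 - 2/5 = 2/25
  'c': [2/5 + 2/25*0/1, 2/5 + 2/25*3/10) = [2/5, 53/125) <- contains code 256/625
  'f': [2/5 + 2/25*3/10, 2/5 + 2/25*1/2) = [53/125, 11/25)
  'e': [2/5 + 2/25*1/2, 2/5 + 2/25*9/10) = [11/25, 59/125)
  'd': [2/5 + 2/25*9/10, 2/5 + 2/25*1/1) = [59/125, 12/25)
  emit 'c', narrow to [2/5, 53/125)
Step 4: interval [2/5, 53/125), width = 53/125 - 2/5 = 3/125
  'c': [2/5 + 3/125*0/1, 2/5 + 3/125*3/10) = [2/5, 509/1250)
  'f': [2/5 + 3/125*3/10, 2/5 + 3/125*1/2) = [509/1250, 103/250) <- contains code 256/625
  'e': [2/5 + 3/125*1/2, 2/5 + 3/125*9/10) = [103/250, 527/1250)
  'd': [2/5 + 3/125*9/10, 2/5 + 3/125*1/1) = [527/1250, 53/125)
  emit 'f', narrow to [509/1250, 103/250)

Answer: fecf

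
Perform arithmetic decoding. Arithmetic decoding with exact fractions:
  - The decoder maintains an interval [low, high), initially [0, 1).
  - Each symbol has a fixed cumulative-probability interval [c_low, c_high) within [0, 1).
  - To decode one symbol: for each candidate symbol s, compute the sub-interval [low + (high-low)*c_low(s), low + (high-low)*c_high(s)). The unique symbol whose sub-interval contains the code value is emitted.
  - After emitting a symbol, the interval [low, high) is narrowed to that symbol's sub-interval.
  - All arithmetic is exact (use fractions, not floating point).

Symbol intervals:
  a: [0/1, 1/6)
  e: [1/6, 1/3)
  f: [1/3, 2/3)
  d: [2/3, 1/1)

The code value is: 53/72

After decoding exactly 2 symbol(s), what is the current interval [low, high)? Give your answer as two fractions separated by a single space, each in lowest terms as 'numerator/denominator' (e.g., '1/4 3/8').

Answer: 13/18 7/9

Derivation:
Step 1: interval [0/1, 1/1), width = 1/1 - 0/1 = 1/1
  'a': [0/1 + 1/1*0/1, 0/1 + 1/1*1/6) = [0/1, 1/6)
  'e': [0/1 + 1/1*1/6, 0/1 + 1/1*1/3) = [1/6, 1/3)
  'f': [0/1 + 1/1*1/3, 0/1 + 1/1*2/3) = [1/3, 2/3)
  'd': [0/1 + 1/1*2/3, 0/1 + 1/1*1/1) = [2/3, 1/1) <- contains code 53/72
  emit 'd', narrow to [2/3, 1/1)
Step 2: interval [2/3, 1/1), width = 1/1 - 2/3 = 1/3
  'a': [2/3 + 1/3*0/1, 2/3 + 1/3*1/6) = [2/3, 13/18)
  'e': [2/3 + 1/3*1/6, 2/3 + 1/3*1/3) = [13/18, 7/9) <- contains code 53/72
  'f': [2/3 + 1/3*1/3, 2/3 + 1/3*2/3) = [7/9, 8/9)
  'd': [2/3 + 1/3*2/3, 2/3 + 1/3*1/1) = [8/9, 1/1)
  emit 'e', narrow to [13/18, 7/9)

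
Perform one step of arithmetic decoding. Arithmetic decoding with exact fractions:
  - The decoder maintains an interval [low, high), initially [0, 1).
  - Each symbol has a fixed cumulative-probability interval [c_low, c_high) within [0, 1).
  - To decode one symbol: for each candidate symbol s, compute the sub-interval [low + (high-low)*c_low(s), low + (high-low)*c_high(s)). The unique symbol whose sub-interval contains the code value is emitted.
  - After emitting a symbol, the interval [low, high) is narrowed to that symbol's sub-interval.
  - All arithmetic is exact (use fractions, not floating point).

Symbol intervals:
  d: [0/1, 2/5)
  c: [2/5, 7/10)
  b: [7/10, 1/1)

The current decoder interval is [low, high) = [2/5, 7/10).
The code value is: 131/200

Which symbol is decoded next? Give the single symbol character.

Answer: b

Derivation:
Interval width = high − low = 7/10 − 2/5 = 3/10
Scaled code = (code − low) / width = (131/200 − 2/5) / 3/10 = 17/20
  d: [0/1, 2/5) 
  c: [2/5, 7/10) 
  b: [7/10, 1/1) ← scaled code falls here ✓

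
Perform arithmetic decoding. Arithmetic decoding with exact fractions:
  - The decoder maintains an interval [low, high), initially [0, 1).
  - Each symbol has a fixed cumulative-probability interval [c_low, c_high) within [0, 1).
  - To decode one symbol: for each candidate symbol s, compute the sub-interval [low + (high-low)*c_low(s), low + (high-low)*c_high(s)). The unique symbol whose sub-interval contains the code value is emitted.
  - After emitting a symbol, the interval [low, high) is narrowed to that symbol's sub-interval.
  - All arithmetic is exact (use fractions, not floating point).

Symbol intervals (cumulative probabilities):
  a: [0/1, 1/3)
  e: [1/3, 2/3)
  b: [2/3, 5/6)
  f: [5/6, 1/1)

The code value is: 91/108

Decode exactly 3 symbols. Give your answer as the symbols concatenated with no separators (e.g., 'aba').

Step 1: interval [0/1, 1/1), width = 1/1 - 0/1 = 1/1
  'a': [0/1 + 1/1*0/1, 0/1 + 1/1*1/3) = [0/1, 1/3)
  'e': [0/1 + 1/1*1/3, 0/1 + 1/1*2/3) = [1/3, 2/3)
  'b': [0/1 + 1/1*2/3, 0/1 + 1/1*5/6) = [2/3, 5/6)
  'f': [0/1 + 1/1*5/6, 0/1 + 1/1*1/1) = [5/6, 1/1) <- contains code 91/108
  emit 'f', narrow to [5/6, 1/1)
Step 2: interval [5/6, 1/1), width = 1/1 - 5/6 = 1/6
  'a': [5/6 + 1/6*0/1, 5/6 + 1/6*1/3) = [5/6, 8/9) <- contains code 91/108
  'e': [5/6 + 1/6*1/3, 5/6 + 1/6*2/3) = [8/9, 17/18)
  'b': [5/6 + 1/6*2/3, 5/6 + 1/6*5/6) = [17/18, 35/36)
  'f': [5/6 + 1/6*5/6, 5/6 + 1/6*1/1) = [35/36, 1/1)
  emit 'a', narrow to [5/6, 8/9)
Step 3: interval [5/6, 8/9), width = 8/9 - 5/6 = 1/18
  'a': [5/6 + 1/18*0/1, 5/6 + 1/18*1/3) = [5/6, 23/27) <- contains code 91/108
  'e': [5/6 + 1/18*1/3, 5/6 + 1/18*2/3) = [23/27, 47/54)
  'b': [5/6 + 1/18*2/3, 5/6 + 1/18*5/6) = [47/54, 95/108)
  'f': [5/6 + 1/18*5/6, 5/6 + 1/18*1/1) = [95/108, 8/9)
  emit 'a', narrow to [5/6, 23/27)

Answer: faa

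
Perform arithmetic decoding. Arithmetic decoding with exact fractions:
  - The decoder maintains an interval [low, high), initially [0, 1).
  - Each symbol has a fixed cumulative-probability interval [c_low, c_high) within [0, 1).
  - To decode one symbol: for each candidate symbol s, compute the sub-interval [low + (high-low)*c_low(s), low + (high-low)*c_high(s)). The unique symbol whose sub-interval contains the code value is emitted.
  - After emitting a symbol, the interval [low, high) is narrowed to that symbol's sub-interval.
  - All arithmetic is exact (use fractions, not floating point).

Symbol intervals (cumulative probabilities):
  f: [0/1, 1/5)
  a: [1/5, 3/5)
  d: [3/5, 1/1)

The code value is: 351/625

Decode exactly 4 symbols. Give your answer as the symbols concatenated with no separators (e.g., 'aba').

Step 1: interval [0/1, 1/1), width = 1/1 - 0/1 = 1/1
  'f': [0/1 + 1/1*0/1, 0/1 + 1/1*1/5) = [0/1, 1/5)
  'a': [0/1 + 1/1*1/5, 0/1 + 1/1*3/5) = [1/5, 3/5) <- contains code 351/625
  'd': [0/1 + 1/1*3/5, 0/1 + 1/1*1/1) = [3/5, 1/1)
  emit 'a', narrow to [1/5, 3/5)
Step 2: interval [1/5, 3/5), width = 3/5 - 1/5 = 2/5
  'f': [1/5 + 2/5*0/1, 1/5 + 2/5*1/5) = [1/5, 7/25)
  'a': [1/5 + 2/5*1/5, 1/5 + 2/5*3/5) = [7/25, 11/25)
  'd': [1/5 + 2/5*3/5, 1/5 + 2/5*1/1) = [11/25, 3/5) <- contains code 351/625
  emit 'd', narrow to [11/25, 3/5)
Step 3: interval [11/25, 3/5), width = 3/5 - 11/25 = 4/25
  'f': [11/25 + 4/25*0/1, 11/25 + 4/25*1/5) = [11/25, 59/125)
  'a': [11/25 + 4/25*1/5, 11/25 + 4/25*3/5) = [59/125, 67/125)
  'd': [11/25 + 4/25*3/5, 11/25 + 4/25*1/1) = [67/125, 3/5) <- contains code 351/625
  emit 'd', narrow to [67/125, 3/5)
Step 4: interval [67/125, 3/5), width = 3/5 - 67/125 = 8/125
  'f': [67/125 + 8/125*0/1, 67/125 + 8/125*1/5) = [67/125, 343/625)
  'a': [67/125 + 8/125*1/5, 67/125 + 8/125*3/5) = [343/625, 359/625) <- contains code 351/625
  'd': [67/125 + 8/125*3/5, 67/125 + 8/125*1/1) = [359/625, 3/5)
  emit 'a', narrow to [343/625, 359/625)

Answer: adda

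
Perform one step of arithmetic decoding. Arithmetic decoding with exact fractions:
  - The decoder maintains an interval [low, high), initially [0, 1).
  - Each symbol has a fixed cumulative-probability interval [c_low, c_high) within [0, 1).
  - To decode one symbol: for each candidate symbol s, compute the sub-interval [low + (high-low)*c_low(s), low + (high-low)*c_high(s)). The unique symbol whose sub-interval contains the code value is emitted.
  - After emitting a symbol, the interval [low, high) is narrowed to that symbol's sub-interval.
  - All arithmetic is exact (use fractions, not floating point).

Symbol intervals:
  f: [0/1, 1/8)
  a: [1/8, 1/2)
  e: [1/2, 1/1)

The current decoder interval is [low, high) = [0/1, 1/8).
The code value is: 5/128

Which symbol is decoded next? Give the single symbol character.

Interval width = high − low = 1/8 − 0/1 = 1/8
Scaled code = (code − low) / width = (5/128 − 0/1) / 1/8 = 5/16
  f: [0/1, 1/8) 
  a: [1/8, 1/2) ← scaled code falls here ✓
  e: [1/2, 1/1) 

Answer: a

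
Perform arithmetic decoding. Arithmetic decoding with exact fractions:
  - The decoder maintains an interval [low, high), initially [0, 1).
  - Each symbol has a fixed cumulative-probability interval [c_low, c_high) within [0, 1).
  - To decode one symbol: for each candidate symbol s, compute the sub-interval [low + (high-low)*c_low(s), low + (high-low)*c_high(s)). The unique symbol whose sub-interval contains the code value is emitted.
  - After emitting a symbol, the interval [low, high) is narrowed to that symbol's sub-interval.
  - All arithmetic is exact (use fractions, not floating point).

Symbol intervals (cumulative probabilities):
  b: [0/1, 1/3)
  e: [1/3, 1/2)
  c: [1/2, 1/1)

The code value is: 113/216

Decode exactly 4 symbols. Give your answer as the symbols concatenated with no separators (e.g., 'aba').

Step 1: interval [0/1, 1/1), width = 1/1 - 0/1 = 1/1
  'b': [0/1 + 1/1*0/1, 0/1 + 1/1*1/3) = [0/1, 1/3)
  'e': [0/1 + 1/1*1/3, 0/1 + 1/1*1/2) = [1/3, 1/2)
  'c': [0/1 + 1/1*1/2, 0/1 + 1/1*1/1) = [1/2, 1/1) <- contains code 113/216
  emit 'c', narrow to [1/2, 1/1)
Step 2: interval [1/2, 1/1), width = 1/1 - 1/2 = 1/2
  'b': [1/2 + 1/2*0/1, 1/2 + 1/2*1/3) = [1/2, 2/3) <- contains code 113/216
  'e': [1/2 + 1/2*1/3, 1/2 + 1/2*1/2) = [2/3, 3/4)
  'c': [1/2 + 1/2*1/2, 1/2 + 1/2*1/1) = [3/4, 1/1)
  emit 'b', narrow to [1/2, 2/3)
Step 3: interval [1/2, 2/3), width = 2/3 - 1/2 = 1/6
  'b': [1/2 + 1/6*0/1, 1/2 + 1/6*1/3) = [1/2, 5/9) <- contains code 113/216
  'e': [1/2 + 1/6*1/3, 1/2 + 1/6*1/2) = [5/9, 7/12)
  'c': [1/2 + 1/6*1/2, 1/2 + 1/6*1/1) = [7/12, 2/3)
  emit 'b', narrow to [1/2, 5/9)
Step 4: interval [1/2, 5/9), width = 5/9 - 1/2 = 1/18
  'b': [1/2 + 1/18*0/1, 1/2 + 1/18*1/3) = [1/2, 14/27)
  'e': [1/2 + 1/18*1/3, 1/2 + 1/18*1/2) = [14/27, 19/36) <- contains code 113/216
  'c': [1/2 + 1/18*1/2, 1/2 + 1/18*1/1) = [19/36, 5/9)
  emit 'e', narrow to [14/27, 19/36)

Answer: cbbe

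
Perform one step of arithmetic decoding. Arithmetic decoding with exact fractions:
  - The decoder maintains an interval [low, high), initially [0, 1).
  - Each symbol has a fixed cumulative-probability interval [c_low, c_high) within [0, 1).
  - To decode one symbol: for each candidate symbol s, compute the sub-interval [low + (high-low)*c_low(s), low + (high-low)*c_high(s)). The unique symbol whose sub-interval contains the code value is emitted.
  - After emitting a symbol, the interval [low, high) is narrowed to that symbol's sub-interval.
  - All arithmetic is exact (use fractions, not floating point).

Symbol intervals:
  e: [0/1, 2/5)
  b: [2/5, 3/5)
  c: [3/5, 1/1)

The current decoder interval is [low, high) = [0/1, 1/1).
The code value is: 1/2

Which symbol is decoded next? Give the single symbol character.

Answer: b

Derivation:
Interval width = high − low = 1/1 − 0/1 = 1/1
Scaled code = (code − low) / width = (1/2 − 0/1) / 1/1 = 1/2
  e: [0/1, 2/5) 
  b: [2/5, 3/5) ← scaled code falls here ✓
  c: [3/5, 1/1) 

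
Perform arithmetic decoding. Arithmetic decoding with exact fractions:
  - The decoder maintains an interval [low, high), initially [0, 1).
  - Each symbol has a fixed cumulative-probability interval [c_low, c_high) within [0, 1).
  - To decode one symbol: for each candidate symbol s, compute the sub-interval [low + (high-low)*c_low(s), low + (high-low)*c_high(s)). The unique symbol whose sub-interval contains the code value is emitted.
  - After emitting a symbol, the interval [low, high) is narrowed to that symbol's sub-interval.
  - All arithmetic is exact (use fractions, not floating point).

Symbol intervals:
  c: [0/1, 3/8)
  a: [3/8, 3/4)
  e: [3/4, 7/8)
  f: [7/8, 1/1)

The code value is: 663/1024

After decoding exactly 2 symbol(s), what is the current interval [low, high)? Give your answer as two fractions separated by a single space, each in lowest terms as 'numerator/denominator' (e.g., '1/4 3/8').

Answer: 33/64 21/32

Derivation:
Step 1: interval [0/1, 1/1), width = 1/1 - 0/1 = 1/1
  'c': [0/1 + 1/1*0/1, 0/1 + 1/1*3/8) = [0/1, 3/8)
  'a': [0/1 + 1/1*3/8, 0/1 + 1/1*3/4) = [3/8, 3/4) <- contains code 663/1024
  'e': [0/1 + 1/1*3/4, 0/1 + 1/1*7/8) = [3/4, 7/8)
  'f': [0/1 + 1/1*7/8, 0/1 + 1/1*1/1) = [7/8, 1/1)
  emit 'a', narrow to [3/8, 3/4)
Step 2: interval [3/8, 3/4), width = 3/4 - 3/8 = 3/8
  'c': [3/8 + 3/8*0/1, 3/8 + 3/8*3/8) = [3/8, 33/64)
  'a': [3/8 + 3/8*3/8, 3/8 + 3/8*3/4) = [33/64, 21/32) <- contains code 663/1024
  'e': [3/8 + 3/8*3/4, 3/8 + 3/8*7/8) = [21/32, 45/64)
  'f': [3/8 + 3/8*7/8, 3/8 + 3/8*1/1) = [45/64, 3/4)
  emit 'a', narrow to [33/64, 21/32)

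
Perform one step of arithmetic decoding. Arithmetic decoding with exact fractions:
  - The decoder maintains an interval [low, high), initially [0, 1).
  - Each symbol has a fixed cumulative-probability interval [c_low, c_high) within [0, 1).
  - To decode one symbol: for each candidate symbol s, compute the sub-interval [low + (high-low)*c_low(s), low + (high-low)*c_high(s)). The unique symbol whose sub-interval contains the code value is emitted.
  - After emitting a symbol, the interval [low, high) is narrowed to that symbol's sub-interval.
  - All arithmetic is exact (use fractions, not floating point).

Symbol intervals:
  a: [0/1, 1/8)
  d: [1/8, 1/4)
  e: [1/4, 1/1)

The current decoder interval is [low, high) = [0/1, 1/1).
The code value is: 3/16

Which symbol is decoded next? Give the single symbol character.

Interval width = high − low = 1/1 − 0/1 = 1/1
Scaled code = (code − low) / width = (3/16 − 0/1) / 1/1 = 3/16
  a: [0/1, 1/8) 
  d: [1/8, 1/4) ← scaled code falls here ✓
  e: [1/4, 1/1) 

Answer: d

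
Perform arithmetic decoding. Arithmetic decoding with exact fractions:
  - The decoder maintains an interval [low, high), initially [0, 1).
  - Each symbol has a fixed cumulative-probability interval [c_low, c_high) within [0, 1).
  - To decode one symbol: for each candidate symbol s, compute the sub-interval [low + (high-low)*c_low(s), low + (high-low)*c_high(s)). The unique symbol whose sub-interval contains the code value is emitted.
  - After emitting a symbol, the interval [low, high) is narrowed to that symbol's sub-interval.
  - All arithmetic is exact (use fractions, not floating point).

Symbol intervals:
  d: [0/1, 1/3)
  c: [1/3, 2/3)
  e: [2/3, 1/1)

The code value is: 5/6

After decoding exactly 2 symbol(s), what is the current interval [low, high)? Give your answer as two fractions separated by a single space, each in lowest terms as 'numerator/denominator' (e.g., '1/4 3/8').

Answer: 7/9 8/9

Derivation:
Step 1: interval [0/1, 1/1), width = 1/1 - 0/1 = 1/1
  'd': [0/1 + 1/1*0/1, 0/1 + 1/1*1/3) = [0/1, 1/3)
  'c': [0/1 + 1/1*1/3, 0/1 + 1/1*2/3) = [1/3, 2/3)
  'e': [0/1 + 1/1*2/3, 0/1 + 1/1*1/1) = [2/3, 1/1) <- contains code 5/6
  emit 'e', narrow to [2/3, 1/1)
Step 2: interval [2/3, 1/1), width = 1/1 - 2/3 = 1/3
  'd': [2/3 + 1/3*0/1, 2/3 + 1/3*1/3) = [2/3, 7/9)
  'c': [2/3 + 1/3*1/3, 2/3 + 1/3*2/3) = [7/9, 8/9) <- contains code 5/6
  'e': [2/3 + 1/3*2/3, 2/3 + 1/3*1/1) = [8/9, 1/1)
  emit 'c', narrow to [7/9, 8/9)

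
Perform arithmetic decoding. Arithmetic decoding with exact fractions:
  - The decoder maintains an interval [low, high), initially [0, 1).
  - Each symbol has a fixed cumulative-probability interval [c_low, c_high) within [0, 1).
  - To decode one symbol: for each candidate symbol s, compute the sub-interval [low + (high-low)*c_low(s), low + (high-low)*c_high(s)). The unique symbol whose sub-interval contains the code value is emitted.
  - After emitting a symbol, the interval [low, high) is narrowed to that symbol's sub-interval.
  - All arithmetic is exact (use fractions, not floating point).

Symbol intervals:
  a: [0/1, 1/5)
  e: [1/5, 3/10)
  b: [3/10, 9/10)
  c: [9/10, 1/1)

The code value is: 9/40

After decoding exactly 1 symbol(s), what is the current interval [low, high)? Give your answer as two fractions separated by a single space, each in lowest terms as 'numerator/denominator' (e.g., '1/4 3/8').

Step 1: interval [0/1, 1/1), width = 1/1 - 0/1 = 1/1
  'a': [0/1 + 1/1*0/1, 0/1 + 1/1*1/5) = [0/1, 1/5)
  'e': [0/1 + 1/1*1/5, 0/1 + 1/1*3/10) = [1/5, 3/10) <- contains code 9/40
  'b': [0/1 + 1/1*3/10, 0/1 + 1/1*9/10) = [3/10, 9/10)
  'c': [0/1 + 1/1*9/10, 0/1 + 1/1*1/1) = [9/10, 1/1)
  emit 'e', narrow to [1/5, 3/10)

Answer: 1/5 3/10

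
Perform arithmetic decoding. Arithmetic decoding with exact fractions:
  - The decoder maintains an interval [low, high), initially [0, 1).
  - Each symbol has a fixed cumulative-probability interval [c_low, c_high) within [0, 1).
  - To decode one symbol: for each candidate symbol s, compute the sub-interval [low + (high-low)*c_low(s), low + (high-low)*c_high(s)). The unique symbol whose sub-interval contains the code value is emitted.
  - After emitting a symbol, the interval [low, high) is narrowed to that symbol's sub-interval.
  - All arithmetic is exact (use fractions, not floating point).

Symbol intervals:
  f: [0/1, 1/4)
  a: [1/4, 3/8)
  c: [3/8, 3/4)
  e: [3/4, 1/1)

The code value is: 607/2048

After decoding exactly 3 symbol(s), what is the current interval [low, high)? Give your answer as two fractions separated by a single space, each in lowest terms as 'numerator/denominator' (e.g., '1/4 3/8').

Answer: 75/256 19/64

Derivation:
Step 1: interval [0/1, 1/1), width = 1/1 - 0/1 = 1/1
  'f': [0/1 + 1/1*0/1, 0/1 + 1/1*1/4) = [0/1, 1/4)
  'a': [0/1 + 1/1*1/4, 0/1 + 1/1*3/8) = [1/4, 3/8) <- contains code 607/2048
  'c': [0/1 + 1/1*3/8, 0/1 + 1/1*3/4) = [3/8, 3/4)
  'e': [0/1 + 1/1*3/4, 0/1 + 1/1*1/1) = [3/4, 1/1)
  emit 'a', narrow to [1/4, 3/8)
Step 2: interval [1/4, 3/8), width = 3/8 - 1/4 = 1/8
  'f': [1/4 + 1/8*0/1, 1/4 + 1/8*1/4) = [1/4, 9/32)
  'a': [1/4 + 1/8*1/4, 1/4 + 1/8*3/8) = [9/32, 19/64) <- contains code 607/2048
  'c': [1/4 + 1/8*3/8, 1/4 + 1/8*3/4) = [19/64, 11/32)
  'e': [1/4 + 1/8*3/4, 1/4 + 1/8*1/1) = [11/32, 3/8)
  emit 'a', narrow to [9/32, 19/64)
Step 3: interval [9/32, 19/64), width = 19/64 - 9/32 = 1/64
  'f': [9/32 + 1/64*0/1, 9/32 + 1/64*1/4) = [9/32, 73/256)
  'a': [9/32 + 1/64*1/4, 9/32 + 1/64*3/8) = [73/256, 147/512)
  'c': [9/32 + 1/64*3/8, 9/32 + 1/64*3/4) = [147/512, 75/256)
  'e': [9/32 + 1/64*3/4, 9/32 + 1/64*1/1) = [75/256, 19/64) <- contains code 607/2048
  emit 'e', narrow to [75/256, 19/64)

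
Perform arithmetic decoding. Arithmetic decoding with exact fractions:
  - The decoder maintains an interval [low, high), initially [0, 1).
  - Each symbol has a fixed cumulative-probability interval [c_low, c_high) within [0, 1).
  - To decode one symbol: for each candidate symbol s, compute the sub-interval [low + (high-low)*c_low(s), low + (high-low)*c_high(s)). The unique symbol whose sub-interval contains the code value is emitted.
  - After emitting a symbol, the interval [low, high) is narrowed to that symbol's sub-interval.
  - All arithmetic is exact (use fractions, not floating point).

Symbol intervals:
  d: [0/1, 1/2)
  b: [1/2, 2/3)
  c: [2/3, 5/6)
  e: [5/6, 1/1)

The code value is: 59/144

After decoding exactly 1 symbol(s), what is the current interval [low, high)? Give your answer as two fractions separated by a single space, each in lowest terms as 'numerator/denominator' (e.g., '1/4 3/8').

Answer: 0/1 1/2

Derivation:
Step 1: interval [0/1, 1/1), width = 1/1 - 0/1 = 1/1
  'd': [0/1 + 1/1*0/1, 0/1 + 1/1*1/2) = [0/1, 1/2) <- contains code 59/144
  'b': [0/1 + 1/1*1/2, 0/1 + 1/1*2/3) = [1/2, 2/3)
  'c': [0/1 + 1/1*2/3, 0/1 + 1/1*5/6) = [2/3, 5/6)
  'e': [0/1 + 1/1*5/6, 0/1 + 1/1*1/1) = [5/6, 1/1)
  emit 'd', narrow to [0/1, 1/2)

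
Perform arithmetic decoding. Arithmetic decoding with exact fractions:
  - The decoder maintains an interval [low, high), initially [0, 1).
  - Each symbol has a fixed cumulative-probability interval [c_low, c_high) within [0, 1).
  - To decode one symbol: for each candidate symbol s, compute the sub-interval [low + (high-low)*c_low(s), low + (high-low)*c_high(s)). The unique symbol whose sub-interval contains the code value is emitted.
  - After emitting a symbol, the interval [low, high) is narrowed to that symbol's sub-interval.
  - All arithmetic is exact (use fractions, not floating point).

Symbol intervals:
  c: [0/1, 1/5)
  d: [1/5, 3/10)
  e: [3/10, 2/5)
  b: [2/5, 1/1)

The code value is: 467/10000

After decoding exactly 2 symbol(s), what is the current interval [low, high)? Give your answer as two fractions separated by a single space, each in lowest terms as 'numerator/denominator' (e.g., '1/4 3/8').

Step 1: interval [0/1, 1/1), width = 1/1 - 0/1 = 1/1
  'c': [0/1 + 1/1*0/1, 0/1 + 1/1*1/5) = [0/1, 1/5) <- contains code 467/10000
  'd': [0/1 + 1/1*1/5, 0/1 + 1/1*3/10) = [1/5, 3/10)
  'e': [0/1 + 1/1*3/10, 0/1 + 1/1*2/5) = [3/10, 2/5)
  'b': [0/1 + 1/1*2/5, 0/1 + 1/1*1/1) = [2/5, 1/1)
  emit 'c', narrow to [0/1, 1/5)
Step 2: interval [0/1, 1/5), width = 1/5 - 0/1 = 1/5
  'c': [0/1 + 1/5*0/1, 0/1 + 1/5*1/5) = [0/1, 1/25)
  'd': [0/1 + 1/5*1/5, 0/1 + 1/5*3/10) = [1/25, 3/50) <- contains code 467/10000
  'e': [0/1 + 1/5*3/10, 0/1 + 1/5*2/5) = [3/50, 2/25)
  'b': [0/1 + 1/5*2/5, 0/1 + 1/5*1/1) = [2/25, 1/5)
  emit 'd', narrow to [1/25, 3/50)

Answer: 1/25 3/50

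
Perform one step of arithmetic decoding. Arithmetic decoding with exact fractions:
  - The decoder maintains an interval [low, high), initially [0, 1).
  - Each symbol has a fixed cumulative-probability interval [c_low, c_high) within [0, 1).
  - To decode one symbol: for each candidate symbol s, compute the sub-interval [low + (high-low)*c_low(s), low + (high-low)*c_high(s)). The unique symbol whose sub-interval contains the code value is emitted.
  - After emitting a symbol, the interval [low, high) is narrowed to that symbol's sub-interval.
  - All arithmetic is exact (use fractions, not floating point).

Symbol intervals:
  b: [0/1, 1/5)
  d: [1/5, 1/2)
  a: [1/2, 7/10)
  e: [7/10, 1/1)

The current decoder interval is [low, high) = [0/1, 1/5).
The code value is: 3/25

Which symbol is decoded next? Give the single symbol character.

Interval width = high − low = 1/5 − 0/1 = 1/5
Scaled code = (code − low) / width = (3/25 − 0/1) / 1/5 = 3/5
  b: [0/1, 1/5) 
  d: [1/5, 1/2) 
  a: [1/2, 7/10) ← scaled code falls here ✓
  e: [7/10, 1/1) 

Answer: a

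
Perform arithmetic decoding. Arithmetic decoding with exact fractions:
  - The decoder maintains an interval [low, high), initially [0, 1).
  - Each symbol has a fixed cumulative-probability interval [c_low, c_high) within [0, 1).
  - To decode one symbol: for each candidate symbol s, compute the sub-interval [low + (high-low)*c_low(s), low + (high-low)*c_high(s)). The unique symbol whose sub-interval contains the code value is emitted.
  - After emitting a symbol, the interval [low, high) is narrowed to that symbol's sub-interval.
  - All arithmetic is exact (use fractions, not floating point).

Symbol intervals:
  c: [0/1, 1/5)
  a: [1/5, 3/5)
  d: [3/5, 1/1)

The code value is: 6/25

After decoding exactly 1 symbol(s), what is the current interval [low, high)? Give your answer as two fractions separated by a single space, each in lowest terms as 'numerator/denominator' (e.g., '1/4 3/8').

Step 1: interval [0/1, 1/1), width = 1/1 - 0/1 = 1/1
  'c': [0/1 + 1/1*0/1, 0/1 + 1/1*1/5) = [0/1, 1/5)
  'a': [0/1 + 1/1*1/5, 0/1 + 1/1*3/5) = [1/5, 3/5) <- contains code 6/25
  'd': [0/1 + 1/1*3/5, 0/1 + 1/1*1/1) = [3/5, 1/1)
  emit 'a', narrow to [1/5, 3/5)

Answer: 1/5 3/5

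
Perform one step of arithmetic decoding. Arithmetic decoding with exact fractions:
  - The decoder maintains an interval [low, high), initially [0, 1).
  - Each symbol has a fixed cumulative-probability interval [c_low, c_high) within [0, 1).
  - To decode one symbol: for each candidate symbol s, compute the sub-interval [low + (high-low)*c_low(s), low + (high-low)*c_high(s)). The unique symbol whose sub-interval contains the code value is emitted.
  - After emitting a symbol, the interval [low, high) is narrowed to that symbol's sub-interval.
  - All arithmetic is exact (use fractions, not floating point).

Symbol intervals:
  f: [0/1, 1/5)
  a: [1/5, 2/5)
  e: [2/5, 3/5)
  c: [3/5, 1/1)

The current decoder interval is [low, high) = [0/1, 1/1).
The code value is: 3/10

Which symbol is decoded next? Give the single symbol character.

Interval width = high − low = 1/1 − 0/1 = 1/1
Scaled code = (code − low) / width = (3/10 − 0/1) / 1/1 = 3/10
  f: [0/1, 1/5) 
  a: [1/5, 2/5) ← scaled code falls here ✓
  e: [2/5, 3/5) 
  c: [3/5, 1/1) 

Answer: a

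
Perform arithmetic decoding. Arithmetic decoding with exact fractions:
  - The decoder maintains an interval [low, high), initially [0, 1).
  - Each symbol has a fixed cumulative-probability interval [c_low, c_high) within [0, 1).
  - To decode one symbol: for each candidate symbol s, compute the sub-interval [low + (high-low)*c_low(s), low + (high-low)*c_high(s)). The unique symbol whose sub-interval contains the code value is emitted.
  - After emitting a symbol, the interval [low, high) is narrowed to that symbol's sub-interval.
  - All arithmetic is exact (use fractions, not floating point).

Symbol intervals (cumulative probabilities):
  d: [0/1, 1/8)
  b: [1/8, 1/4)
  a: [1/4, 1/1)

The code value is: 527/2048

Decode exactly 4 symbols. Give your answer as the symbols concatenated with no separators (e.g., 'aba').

Answer: adda

Derivation:
Step 1: interval [0/1, 1/1), width = 1/1 - 0/1 = 1/1
  'd': [0/1 + 1/1*0/1, 0/1 + 1/1*1/8) = [0/1, 1/8)
  'b': [0/1 + 1/1*1/8, 0/1 + 1/1*1/4) = [1/8, 1/4)
  'a': [0/1 + 1/1*1/4, 0/1 + 1/1*1/1) = [1/4, 1/1) <- contains code 527/2048
  emit 'a', narrow to [1/4, 1/1)
Step 2: interval [1/4, 1/1), width = 1/1 - 1/4 = 3/4
  'd': [1/4 + 3/4*0/1, 1/4 + 3/4*1/8) = [1/4, 11/32) <- contains code 527/2048
  'b': [1/4 + 3/4*1/8, 1/4 + 3/4*1/4) = [11/32, 7/16)
  'a': [1/4 + 3/4*1/4, 1/4 + 3/4*1/1) = [7/16, 1/1)
  emit 'd', narrow to [1/4, 11/32)
Step 3: interval [1/4, 11/32), width = 11/32 - 1/4 = 3/32
  'd': [1/4 + 3/32*0/1, 1/4 + 3/32*1/8) = [1/4, 67/256) <- contains code 527/2048
  'b': [1/4 + 3/32*1/8, 1/4 + 3/32*1/4) = [67/256, 35/128)
  'a': [1/4 + 3/32*1/4, 1/4 + 3/32*1/1) = [35/128, 11/32)
  emit 'd', narrow to [1/4, 67/256)
Step 4: interval [1/4, 67/256), width = 67/256 - 1/4 = 3/256
  'd': [1/4 + 3/256*0/1, 1/4 + 3/256*1/8) = [1/4, 515/2048)
  'b': [1/4 + 3/256*1/8, 1/4 + 3/256*1/4) = [515/2048, 259/1024)
  'a': [1/4 + 3/256*1/4, 1/4 + 3/256*1/1) = [259/1024, 67/256) <- contains code 527/2048
  emit 'a', narrow to [259/1024, 67/256)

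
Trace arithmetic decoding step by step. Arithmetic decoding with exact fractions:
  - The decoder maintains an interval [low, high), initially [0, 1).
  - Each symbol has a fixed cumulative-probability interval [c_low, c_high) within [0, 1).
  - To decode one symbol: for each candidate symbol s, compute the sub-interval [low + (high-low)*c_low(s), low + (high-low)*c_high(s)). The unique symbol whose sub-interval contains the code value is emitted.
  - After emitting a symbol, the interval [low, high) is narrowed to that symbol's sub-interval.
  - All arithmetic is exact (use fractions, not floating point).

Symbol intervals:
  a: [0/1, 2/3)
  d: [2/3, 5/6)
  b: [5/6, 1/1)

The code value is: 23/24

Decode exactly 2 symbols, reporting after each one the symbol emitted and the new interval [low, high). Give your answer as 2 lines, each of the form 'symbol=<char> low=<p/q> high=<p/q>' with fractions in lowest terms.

Answer: symbol=b low=5/6 high=1/1
symbol=d low=17/18 high=35/36

Derivation:
Step 1: interval [0/1, 1/1), width = 1/1 - 0/1 = 1/1
  'a': [0/1 + 1/1*0/1, 0/1 + 1/1*2/3) = [0/1, 2/3)
  'd': [0/1 + 1/1*2/3, 0/1 + 1/1*5/6) = [2/3, 5/6)
  'b': [0/1 + 1/1*5/6, 0/1 + 1/1*1/1) = [5/6, 1/1) <- contains code 23/24
  emit 'b', narrow to [5/6, 1/1)
Step 2: interval [5/6, 1/1), width = 1/1 - 5/6 = 1/6
  'a': [5/6 + 1/6*0/1, 5/6 + 1/6*2/3) = [5/6, 17/18)
  'd': [5/6 + 1/6*2/3, 5/6 + 1/6*5/6) = [17/18, 35/36) <- contains code 23/24
  'b': [5/6 + 1/6*5/6, 5/6 + 1/6*1/1) = [35/36, 1/1)
  emit 'd', narrow to [17/18, 35/36)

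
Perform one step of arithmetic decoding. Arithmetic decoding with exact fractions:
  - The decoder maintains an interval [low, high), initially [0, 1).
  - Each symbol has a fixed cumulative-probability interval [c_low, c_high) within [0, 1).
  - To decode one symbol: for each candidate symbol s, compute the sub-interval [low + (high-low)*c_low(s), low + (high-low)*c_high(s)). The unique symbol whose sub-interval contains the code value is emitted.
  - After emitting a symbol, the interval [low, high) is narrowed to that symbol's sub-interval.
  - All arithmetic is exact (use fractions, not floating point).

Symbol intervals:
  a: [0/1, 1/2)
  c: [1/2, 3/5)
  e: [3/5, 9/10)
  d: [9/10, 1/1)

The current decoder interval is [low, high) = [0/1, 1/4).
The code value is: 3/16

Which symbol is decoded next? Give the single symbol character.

Answer: e

Derivation:
Interval width = high − low = 1/4 − 0/1 = 1/4
Scaled code = (code − low) / width = (3/16 − 0/1) / 1/4 = 3/4
  a: [0/1, 1/2) 
  c: [1/2, 3/5) 
  e: [3/5, 9/10) ← scaled code falls here ✓
  d: [9/10, 1/1) 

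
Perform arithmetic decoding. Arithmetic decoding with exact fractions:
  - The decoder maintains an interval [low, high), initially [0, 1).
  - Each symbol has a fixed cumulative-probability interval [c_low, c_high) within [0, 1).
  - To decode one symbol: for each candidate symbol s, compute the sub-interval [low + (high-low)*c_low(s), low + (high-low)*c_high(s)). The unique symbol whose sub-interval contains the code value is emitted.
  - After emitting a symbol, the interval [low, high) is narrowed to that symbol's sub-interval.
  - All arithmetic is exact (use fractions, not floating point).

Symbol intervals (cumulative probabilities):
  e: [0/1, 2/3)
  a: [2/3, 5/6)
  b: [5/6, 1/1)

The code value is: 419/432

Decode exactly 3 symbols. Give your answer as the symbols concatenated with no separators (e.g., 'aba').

Step 1: interval [0/1, 1/1), width = 1/1 - 0/1 = 1/1
  'e': [0/1 + 1/1*0/1, 0/1 + 1/1*2/3) = [0/1, 2/3)
  'a': [0/1 + 1/1*2/3, 0/1 + 1/1*5/6) = [2/3, 5/6)
  'b': [0/1 + 1/1*5/6, 0/1 + 1/1*1/1) = [5/6, 1/1) <- contains code 419/432
  emit 'b', narrow to [5/6, 1/1)
Step 2: interval [5/6, 1/1), width = 1/1 - 5/6 = 1/6
  'e': [5/6 + 1/6*0/1, 5/6 + 1/6*2/3) = [5/6, 17/18)
  'a': [5/6 + 1/6*2/3, 5/6 + 1/6*5/6) = [17/18, 35/36) <- contains code 419/432
  'b': [5/6 + 1/6*5/6, 5/6 + 1/6*1/1) = [35/36, 1/1)
  emit 'a', narrow to [17/18, 35/36)
Step 3: interval [17/18, 35/36), width = 35/36 - 17/18 = 1/36
  'e': [17/18 + 1/36*0/1, 17/18 + 1/36*2/3) = [17/18, 26/27)
  'a': [17/18 + 1/36*2/3, 17/18 + 1/36*5/6) = [26/27, 209/216)
  'b': [17/18 + 1/36*5/6, 17/18 + 1/36*1/1) = [209/216, 35/36) <- contains code 419/432
  emit 'b', narrow to [209/216, 35/36)

Answer: bab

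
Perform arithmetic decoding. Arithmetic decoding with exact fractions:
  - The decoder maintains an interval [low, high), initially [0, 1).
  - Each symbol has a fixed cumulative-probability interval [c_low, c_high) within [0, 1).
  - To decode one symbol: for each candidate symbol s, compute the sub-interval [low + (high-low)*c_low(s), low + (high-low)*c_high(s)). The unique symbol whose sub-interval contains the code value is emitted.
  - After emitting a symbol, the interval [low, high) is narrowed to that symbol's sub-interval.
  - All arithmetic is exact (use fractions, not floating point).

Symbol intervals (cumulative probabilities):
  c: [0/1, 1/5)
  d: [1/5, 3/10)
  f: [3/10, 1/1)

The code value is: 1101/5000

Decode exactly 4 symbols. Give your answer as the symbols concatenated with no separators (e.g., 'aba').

Answer: ddcc

Derivation:
Step 1: interval [0/1, 1/1), width = 1/1 - 0/1 = 1/1
  'c': [0/1 + 1/1*0/1, 0/1 + 1/1*1/5) = [0/1, 1/5)
  'd': [0/1 + 1/1*1/5, 0/1 + 1/1*3/10) = [1/5, 3/10) <- contains code 1101/5000
  'f': [0/1 + 1/1*3/10, 0/1 + 1/1*1/1) = [3/10, 1/1)
  emit 'd', narrow to [1/5, 3/10)
Step 2: interval [1/5, 3/10), width = 3/10 - 1/5 = 1/10
  'c': [1/5 + 1/10*0/1, 1/5 + 1/10*1/5) = [1/5, 11/50)
  'd': [1/5 + 1/10*1/5, 1/5 + 1/10*3/10) = [11/50, 23/100) <- contains code 1101/5000
  'f': [1/5 + 1/10*3/10, 1/5 + 1/10*1/1) = [23/100, 3/10)
  emit 'd', narrow to [11/50, 23/100)
Step 3: interval [11/50, 23/100), width = 23/100 - 11/50 = 1/100
  'c': [11/50 + 1/100*0/1, 11/50 + 1/100*1/5) = [11/50, 111/500) <- contains code 1101/5000
  'd': [11/50 + 1/100*1/5, 11/50 + 1/100*3/10) = [111/500, 223/1000)
  'f': [11/50 + 1/100*3/10, 11/50 + 1/100*1/1) = [223/1000, 23/100)
  emit 'c', narrow to [11/50, 111/500)
Step 4: interval [11/50, 111/500), width = 111/500 - 11/50 = 1/500
  'c': [11/50 + 1/500*0/1, 11/50 + 1/500*1/5) = [11/50, 551/2500) <- contains code 1101/5000
  'd': [11/50 + 1/500*1/5, 11/50 + 1/500*3/10) = [551/2500, 1103/5000)
  'f': [11/50 + 1/500*3/10, 11/50 + 1/500*1/1) = [1103/5000, 111/500)
  emit 'c', narrow to [11/50, 551/2500)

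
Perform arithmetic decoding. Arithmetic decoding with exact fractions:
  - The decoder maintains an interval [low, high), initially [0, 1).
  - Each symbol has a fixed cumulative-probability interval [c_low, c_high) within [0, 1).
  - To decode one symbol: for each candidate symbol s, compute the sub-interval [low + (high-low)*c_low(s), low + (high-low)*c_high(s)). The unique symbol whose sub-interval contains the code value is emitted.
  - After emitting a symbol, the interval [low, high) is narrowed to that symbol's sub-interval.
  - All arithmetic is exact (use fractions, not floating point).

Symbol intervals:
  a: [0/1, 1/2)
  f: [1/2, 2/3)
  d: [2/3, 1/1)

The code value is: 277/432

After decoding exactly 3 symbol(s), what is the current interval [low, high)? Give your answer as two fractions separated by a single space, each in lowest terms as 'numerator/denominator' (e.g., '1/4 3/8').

Step 1: interval [0/1, 1/1), width = 1/1 - 0/1 = 1/1
  'a': [0/1 + 1/1*0/1, 0/1 + 1/1*1/2) = [0/1, 1/2)
  'f': [0/1 + 1/1*1/2, 0/1 + 1/1*2/3) = [1/2, 2/3) <- contains code 277/432
  'd': [0/1 + 1/1*2/3, 0/1 + 1/1*1/1) = [2/3, 1/1)
  emit 'f', narrow to [1/2, 2/3)
Step 2: interval [1/2, 2/3), width = 2/3 - 1/2 = 1/6
  'a': [1/2 + 1/6*0/1, 1/2 + 1/6*1/2) = [1/2, 7/12)
  'f': [1/2 + 1/6*1/2, 1/2 + 1/6*2/3) = [7/12, 11/18)
  'd': [1/2 + 1/6*2/3, 1/2 + 1/6*1/1) = [11/18, 2/3) <- contains code 277/432
  emit 'd', narrow to [11/18, 2/3)
Step 3: interval [11/18, 2/3), width = 2/3 - 11/18 = 1/18
  'a': [11/18 + 1/18*0/1, 11/18 + 1/18*1/2) = [11/18, 23/36)
  'f': [11/18 + 1/18*1/2, 11/18 + 1/18*2/3) = [23/36, 35/54) <- contains code 277/432
  'd': [11/18 + 1/18*2/3, 11/18 + 1/18*1/1) = [35/54, 2/3)
  emit 'f', narrow to [23/36, 35/54)

Answer: 23/36 35/54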